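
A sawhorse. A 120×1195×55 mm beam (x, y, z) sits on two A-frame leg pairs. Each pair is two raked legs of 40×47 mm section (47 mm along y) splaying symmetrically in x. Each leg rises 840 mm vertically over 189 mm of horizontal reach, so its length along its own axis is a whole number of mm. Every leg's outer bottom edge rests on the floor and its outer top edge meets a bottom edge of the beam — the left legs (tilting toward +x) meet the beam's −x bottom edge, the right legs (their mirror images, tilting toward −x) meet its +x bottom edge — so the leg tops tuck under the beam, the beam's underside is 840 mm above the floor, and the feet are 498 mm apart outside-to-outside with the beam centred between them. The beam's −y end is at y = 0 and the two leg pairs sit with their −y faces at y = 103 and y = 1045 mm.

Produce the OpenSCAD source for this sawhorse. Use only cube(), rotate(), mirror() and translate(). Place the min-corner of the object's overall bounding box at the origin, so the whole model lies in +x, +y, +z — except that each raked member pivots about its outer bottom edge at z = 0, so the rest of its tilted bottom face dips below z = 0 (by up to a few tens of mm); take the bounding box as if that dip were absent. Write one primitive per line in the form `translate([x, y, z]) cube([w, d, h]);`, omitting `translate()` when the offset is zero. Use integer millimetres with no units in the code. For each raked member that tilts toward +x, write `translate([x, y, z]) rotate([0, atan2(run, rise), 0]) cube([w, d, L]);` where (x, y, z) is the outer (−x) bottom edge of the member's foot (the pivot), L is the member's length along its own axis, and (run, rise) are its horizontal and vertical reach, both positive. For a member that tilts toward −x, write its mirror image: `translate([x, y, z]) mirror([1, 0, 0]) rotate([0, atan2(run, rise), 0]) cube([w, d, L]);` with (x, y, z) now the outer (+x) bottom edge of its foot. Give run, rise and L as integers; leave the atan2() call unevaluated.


translate([189, 0, 840]) cube([120, 1195, 55]);
translate([0, 103, 0]) rotate([0, atan2(189, 840), 0]) cube([40, 47, 861]);
translate([498, 103, 0]) mirror([1, 0, 0]) rotate([0, atan2(189, 840), 0]) cube([40, 47, 861]);
translate([0, 1045, 0]) rotate([0, atan2(189, 840), 0]) cube([40, 47, 861]);
translate([498, 1045, 0]) mirror([1, 0, 0]) rotate([0, atan2(189, 840), 0]) cube([40, 47, 861]);


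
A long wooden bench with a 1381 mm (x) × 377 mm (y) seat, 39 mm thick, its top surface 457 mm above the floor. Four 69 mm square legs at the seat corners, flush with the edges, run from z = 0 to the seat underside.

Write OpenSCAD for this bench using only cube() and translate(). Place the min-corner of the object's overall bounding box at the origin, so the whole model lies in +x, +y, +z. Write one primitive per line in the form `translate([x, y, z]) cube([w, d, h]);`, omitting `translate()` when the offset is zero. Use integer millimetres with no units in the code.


translate([0, 0, 418]) cube([1381, 377, 39]);
cube([69, 69, 418]);
translate([0, 308, 0]) cube([69, 69, 418]);
translate([1312, 0, 0]) cube([69, 69, 418]);
translate([1312, 308, 0]) cube([69, 69, 418]);


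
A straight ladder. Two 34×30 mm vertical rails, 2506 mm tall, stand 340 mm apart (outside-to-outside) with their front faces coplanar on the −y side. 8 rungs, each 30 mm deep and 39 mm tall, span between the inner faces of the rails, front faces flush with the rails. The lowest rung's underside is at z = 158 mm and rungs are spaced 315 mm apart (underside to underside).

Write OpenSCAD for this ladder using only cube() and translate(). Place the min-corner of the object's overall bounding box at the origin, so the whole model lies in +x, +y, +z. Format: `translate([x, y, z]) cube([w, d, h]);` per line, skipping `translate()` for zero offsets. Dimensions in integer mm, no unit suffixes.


// rung span = 340 - 2*34 = 272
// rung[k] z = 158 + k*315
cube([34, 30, 2506]);
translate([306, 0, 0]) cube([34, 30, 2506]);
translate([34, 0, 158]) cube([272, 30, 39]);
translate([34, 0, 473]) cube([272, 30, 39]);
translate([34, 0, 788]) cube([272, 30, 39]);
translate([34, 0, 1103]) cube([272, 30, 39]);
translate([34, 0, 1418]) cube([272, 30, 39]);
translate([34, 0, 1733]) cube([272, 30, 39]);
translate([34, 0, 2048]) cube([272, 30, 39]);
translate([34, 0, 2363]) cube([272, 30, 39]);


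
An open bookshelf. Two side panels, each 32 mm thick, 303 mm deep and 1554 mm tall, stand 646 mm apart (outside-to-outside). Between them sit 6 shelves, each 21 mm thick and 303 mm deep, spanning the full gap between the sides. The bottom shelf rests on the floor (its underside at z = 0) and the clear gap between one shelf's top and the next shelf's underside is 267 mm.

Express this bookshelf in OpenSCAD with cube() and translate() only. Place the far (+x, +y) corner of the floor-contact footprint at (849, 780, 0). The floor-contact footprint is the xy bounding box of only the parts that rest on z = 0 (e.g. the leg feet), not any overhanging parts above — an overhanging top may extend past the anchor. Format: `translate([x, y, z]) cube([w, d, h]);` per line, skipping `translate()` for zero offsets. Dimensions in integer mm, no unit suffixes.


translate([203, 477, 0]) cube([32, 303, 1554]);
translate([817, 477, 0]) cube([32, 303, 1554]);
translate([235, 477, 0]) cube([582, 303, 21]);
translate([235, 477, 288]) cube([582, 303, 21]);
translate([235, 477, 576]) cube([582, 303, 21]);
translate([235, 477, 864]) cube([582, 303, 21]);
translate([235, 477, 1152]) cube([582, 303, 21]);
translate([235, 477, 1440]) cube([582, 303, 21]);


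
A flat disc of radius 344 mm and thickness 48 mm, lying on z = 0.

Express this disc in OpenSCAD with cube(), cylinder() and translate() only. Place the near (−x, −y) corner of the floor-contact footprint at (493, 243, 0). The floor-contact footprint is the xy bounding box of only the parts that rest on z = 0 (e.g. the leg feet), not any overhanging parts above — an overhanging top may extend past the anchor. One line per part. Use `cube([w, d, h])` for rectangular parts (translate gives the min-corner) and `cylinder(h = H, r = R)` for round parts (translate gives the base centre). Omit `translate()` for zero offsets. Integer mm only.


translate([837, 587, 0]) cylinder(h = 48, r = 344);


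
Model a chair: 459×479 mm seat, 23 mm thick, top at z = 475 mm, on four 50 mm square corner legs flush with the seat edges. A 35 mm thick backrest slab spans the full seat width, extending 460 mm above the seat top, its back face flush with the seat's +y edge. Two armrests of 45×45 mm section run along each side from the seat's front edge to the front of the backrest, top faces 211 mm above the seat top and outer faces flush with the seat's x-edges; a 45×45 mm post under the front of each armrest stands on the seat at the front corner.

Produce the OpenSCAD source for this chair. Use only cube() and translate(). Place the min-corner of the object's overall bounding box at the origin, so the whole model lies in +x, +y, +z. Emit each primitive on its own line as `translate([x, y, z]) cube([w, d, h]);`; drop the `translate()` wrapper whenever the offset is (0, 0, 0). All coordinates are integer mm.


translate([0, 0, 452]) cube([459, 479, 23]);
cube([50, 50, 452]);
translate([409, 0, 0]) cube([50, 50, 452]);
translate([0, 429, 0]) cube([50, 50, 452]);
translate([409, 429, 0]) cube([50, 50, 452]);
translate([0, 444, 475]) cube([459, 35, 460]);
translate([0, 0, 641]) cube([45, 444, 45]);
translate([414, 0, 641]) cube([45, 444, 45]);
translate([0, 0, 475]) cube([45, 45, 166]);
translate([414, 0, 475]) cube([45, 45, 166]);


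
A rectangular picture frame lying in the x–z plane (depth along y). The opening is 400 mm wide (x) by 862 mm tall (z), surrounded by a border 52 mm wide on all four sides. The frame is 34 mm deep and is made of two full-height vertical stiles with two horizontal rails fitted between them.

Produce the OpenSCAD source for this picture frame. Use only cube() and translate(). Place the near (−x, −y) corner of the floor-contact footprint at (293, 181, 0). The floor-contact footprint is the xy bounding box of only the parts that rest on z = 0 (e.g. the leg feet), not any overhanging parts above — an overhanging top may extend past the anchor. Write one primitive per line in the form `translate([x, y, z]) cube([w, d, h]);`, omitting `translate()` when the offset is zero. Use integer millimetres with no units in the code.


translate([293, 181, 0]) cube([52, 34, 966]);
translate([745, 181, 0]) cube([52, 34, 966]);
translate([345, 181, 0]) cube([400, 34, 52]);
translate([345, 181, 914]) cube([400, 34, 52]);


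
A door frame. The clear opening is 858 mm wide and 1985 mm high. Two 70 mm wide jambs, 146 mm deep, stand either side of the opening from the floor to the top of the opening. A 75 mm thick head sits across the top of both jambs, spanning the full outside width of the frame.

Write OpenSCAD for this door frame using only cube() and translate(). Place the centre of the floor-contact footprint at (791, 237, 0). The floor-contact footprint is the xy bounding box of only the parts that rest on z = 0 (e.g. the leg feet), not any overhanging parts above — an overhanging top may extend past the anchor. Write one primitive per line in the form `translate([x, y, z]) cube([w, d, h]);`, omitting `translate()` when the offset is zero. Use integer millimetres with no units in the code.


translate([292, 164, 0]) cube([70, 146, 1985]);
translate([1220, 164, 0]) cube([70, 146, 1985]);
translate([292, 164, 1985]) cube([998, 146, 75]);


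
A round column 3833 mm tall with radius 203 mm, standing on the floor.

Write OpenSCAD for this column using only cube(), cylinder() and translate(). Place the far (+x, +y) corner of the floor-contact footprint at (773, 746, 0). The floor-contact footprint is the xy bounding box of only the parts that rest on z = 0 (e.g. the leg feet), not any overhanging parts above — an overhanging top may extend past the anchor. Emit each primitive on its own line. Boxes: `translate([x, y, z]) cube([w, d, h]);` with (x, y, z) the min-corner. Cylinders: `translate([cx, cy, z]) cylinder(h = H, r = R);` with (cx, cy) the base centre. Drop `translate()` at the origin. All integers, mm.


translate([570, 543, 0]) cylinder(h = 3833, r = 203);


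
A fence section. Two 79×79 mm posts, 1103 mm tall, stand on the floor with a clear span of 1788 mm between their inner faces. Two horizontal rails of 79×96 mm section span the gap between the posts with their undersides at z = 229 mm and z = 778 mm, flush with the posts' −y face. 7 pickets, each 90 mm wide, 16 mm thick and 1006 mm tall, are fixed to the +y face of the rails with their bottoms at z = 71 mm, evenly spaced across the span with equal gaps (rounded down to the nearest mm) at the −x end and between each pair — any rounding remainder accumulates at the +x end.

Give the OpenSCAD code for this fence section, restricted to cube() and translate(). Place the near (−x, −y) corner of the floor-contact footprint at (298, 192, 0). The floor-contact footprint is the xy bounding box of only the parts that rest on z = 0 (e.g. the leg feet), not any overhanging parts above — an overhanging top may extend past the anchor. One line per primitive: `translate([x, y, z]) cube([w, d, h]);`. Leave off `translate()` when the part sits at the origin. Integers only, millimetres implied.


translate([298, 192, 0]) cube([79, 79, 1103]);
translate([2165, 192, 0]) cube([79, 79, 1103]);
translate([377, 192, 229]) cube([1788, 79, 96]);
translate([377, 192, 778]) cube([1788, 79, 96]);
translate([521, 271, 71]) cube([90, 16, 1006]);
translate([755, 271, 71]) cube([90, 16, 1006]);
translate([989, 271, 71]) cube([90, 16, 1006]);
translate([1223, 271, 71]) cube([90, 16, 1006]);
translate([1457, 271, 71]) cube([90, 16, 1006]);
translate([1691, 271, 71]) cube([90, 16, 1006]);
translate([1925, 271, 71]) cube([90, 16, 1006]);


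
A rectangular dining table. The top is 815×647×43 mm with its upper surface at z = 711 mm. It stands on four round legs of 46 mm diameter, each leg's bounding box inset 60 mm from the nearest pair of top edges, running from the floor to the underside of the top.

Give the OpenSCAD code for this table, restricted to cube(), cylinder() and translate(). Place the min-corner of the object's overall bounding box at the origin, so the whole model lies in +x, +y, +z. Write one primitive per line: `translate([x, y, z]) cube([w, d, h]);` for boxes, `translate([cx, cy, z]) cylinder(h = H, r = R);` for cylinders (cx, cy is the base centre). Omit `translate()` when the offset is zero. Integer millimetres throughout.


// leg_h = 711 - 43 = 668
translate([0, 0, 668]) cube([815, 647, 43]);
translate([83, 83, 0]) cylinder(h = 668, r = 23);
translate([732, 83, 0]) cylinder(h = 668, r = 23);
translate([83, 564, 0]) cylinder(h = 668, r = 23);
translate([732, 564, 0]) cylinder(h = 668, r = 23);


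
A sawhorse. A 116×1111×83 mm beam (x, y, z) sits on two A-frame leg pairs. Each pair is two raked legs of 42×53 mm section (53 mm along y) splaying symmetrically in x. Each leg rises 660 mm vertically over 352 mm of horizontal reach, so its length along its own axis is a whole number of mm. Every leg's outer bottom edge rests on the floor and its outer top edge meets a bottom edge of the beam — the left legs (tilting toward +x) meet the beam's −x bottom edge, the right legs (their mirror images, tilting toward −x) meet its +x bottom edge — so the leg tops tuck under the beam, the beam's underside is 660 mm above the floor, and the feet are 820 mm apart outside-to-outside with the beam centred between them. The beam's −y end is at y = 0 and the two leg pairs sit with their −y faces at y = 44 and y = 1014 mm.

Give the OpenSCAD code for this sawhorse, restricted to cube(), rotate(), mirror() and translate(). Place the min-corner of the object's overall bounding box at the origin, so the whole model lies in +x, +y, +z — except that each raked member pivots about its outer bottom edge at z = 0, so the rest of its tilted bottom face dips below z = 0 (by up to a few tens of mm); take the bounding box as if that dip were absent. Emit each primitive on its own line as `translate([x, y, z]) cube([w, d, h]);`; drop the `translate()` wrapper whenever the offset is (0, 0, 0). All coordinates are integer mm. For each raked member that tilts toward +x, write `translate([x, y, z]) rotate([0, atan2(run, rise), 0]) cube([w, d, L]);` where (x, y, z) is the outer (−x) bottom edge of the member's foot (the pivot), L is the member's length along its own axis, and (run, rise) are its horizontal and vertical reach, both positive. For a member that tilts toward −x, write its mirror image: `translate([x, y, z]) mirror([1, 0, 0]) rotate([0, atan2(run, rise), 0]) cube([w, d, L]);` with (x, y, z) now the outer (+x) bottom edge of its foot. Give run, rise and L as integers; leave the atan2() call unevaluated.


// leg length = √(352² + 660²) = 748
// right-leg outer foot x = 2·352 + 116 = 820
// beam min-corner = (352, 0, 660)
translate([352, 0, 660]) cube([116, 1111, 83]);
translate([0, 44, 0]) rotate([0, atan2(352, 660), 0]) cube([42, 53, 748]);
translate([820, 44, 0]) mirror([1, 0, 0]) rotate([0, atan2(352, 660), 0]) cube([42, 53, 748]);
translate([0, 1014, 0]) rotate([0, atan2(352, 660), 0]) cube([42, 53, 748]);
translate([820, 1014, 0]) mirror([1, 0, 0]) rotate([0, atan2(352, 660), 0]) cube([42, 53, 748]);


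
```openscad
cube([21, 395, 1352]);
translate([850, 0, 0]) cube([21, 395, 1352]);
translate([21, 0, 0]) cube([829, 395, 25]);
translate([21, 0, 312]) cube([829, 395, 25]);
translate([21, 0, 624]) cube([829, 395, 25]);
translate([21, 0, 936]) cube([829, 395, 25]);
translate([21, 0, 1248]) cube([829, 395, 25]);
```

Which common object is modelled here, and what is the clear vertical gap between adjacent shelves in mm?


A bookshelf. The clear shelf gap is 287 mm.

Two tall side panels with 5 horizontal boards between them — a bookshelf. The first two shelf undersides are at z = 0 and z = 312; with shelf thickness 25, the clear gap is 312 − 0 − 25 = 287 mm.


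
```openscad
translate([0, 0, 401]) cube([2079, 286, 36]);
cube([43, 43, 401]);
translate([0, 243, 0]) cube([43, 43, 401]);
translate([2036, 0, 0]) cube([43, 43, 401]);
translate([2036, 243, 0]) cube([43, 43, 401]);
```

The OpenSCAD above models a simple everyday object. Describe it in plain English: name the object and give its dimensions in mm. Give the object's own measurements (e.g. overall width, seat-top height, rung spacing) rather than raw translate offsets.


A bench: a 2079×286 mm seat slab, 36 mm thick, top at z = 437 mm, on four 43×43 mm square legs flush with the seat corners and standing on z = 0.


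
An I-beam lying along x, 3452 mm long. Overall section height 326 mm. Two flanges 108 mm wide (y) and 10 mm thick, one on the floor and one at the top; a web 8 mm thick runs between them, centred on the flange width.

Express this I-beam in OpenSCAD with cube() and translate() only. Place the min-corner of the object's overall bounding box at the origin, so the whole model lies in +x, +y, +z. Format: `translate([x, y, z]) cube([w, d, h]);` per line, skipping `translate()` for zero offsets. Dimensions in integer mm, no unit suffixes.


cube([3452, 108, 10]);
translate([0, 50, 10]) cube([3452, 8, 306]);
translate([0, 0, 316]) cube([3452, 108, 10]);


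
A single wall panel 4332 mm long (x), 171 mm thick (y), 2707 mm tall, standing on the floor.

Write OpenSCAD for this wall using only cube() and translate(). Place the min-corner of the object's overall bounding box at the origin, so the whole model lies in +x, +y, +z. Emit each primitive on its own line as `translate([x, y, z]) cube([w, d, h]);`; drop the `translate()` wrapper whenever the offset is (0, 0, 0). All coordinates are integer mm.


cube([4332, 171, 2707]);


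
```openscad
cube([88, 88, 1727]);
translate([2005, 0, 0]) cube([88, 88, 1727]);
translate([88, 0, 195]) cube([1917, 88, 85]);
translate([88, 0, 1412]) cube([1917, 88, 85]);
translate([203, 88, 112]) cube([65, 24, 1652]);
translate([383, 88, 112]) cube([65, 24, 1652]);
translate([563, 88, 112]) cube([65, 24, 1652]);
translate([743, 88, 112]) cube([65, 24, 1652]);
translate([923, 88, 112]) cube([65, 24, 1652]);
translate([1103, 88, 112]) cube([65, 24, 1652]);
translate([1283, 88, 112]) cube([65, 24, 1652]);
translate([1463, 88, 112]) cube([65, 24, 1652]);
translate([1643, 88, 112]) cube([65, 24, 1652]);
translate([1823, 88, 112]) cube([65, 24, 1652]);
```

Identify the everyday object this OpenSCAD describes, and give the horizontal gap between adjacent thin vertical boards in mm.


A fence section. The picket gap is 115 mm.

Two posts, two rails, 10 pickets — a fence section. Span 1917 mm holds 10 pickets of 65 mm with 11 equal gaps: ⌊(1917 − 10·65) / 11⌋ = 115 mm.


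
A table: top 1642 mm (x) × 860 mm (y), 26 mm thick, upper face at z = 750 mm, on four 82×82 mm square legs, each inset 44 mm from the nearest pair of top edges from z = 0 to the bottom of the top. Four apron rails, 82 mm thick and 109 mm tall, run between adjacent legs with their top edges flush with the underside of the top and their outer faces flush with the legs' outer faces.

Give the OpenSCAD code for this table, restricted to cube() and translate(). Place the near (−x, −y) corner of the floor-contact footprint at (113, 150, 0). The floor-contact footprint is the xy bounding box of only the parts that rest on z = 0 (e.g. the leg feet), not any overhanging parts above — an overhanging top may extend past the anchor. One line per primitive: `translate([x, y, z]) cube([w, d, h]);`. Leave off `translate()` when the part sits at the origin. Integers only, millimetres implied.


translate([69, 106, 724]) cube([1642, 860, 26]);
translate([113, 150, 0]) cube([82, 82, 724]);
translate([1585, 150, 0]) cube([82, 82, 724]);
translate([113, 840, 0]) cube([82, 82, 724]);
translate([1585, 840, 0]) cube([82, 82, 724]);
translate([195, 150, 615]) cube([1390, 82, 109]);
translate([195, 840, 615]) cube([1390, 82, 109]);
translate([113, 232, 615]) cube([82, 608, 109]);
translate([1585, 232, 615]) cube([82, 608, 109]);


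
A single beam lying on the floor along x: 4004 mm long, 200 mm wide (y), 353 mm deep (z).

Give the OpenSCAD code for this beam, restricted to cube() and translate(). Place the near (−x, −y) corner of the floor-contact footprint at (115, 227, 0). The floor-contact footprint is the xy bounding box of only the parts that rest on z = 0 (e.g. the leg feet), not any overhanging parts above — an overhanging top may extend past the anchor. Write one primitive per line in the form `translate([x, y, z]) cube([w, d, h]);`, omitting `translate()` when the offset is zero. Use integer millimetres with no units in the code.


translate([115, 227, 0]) cube([4004, 200, 353]);


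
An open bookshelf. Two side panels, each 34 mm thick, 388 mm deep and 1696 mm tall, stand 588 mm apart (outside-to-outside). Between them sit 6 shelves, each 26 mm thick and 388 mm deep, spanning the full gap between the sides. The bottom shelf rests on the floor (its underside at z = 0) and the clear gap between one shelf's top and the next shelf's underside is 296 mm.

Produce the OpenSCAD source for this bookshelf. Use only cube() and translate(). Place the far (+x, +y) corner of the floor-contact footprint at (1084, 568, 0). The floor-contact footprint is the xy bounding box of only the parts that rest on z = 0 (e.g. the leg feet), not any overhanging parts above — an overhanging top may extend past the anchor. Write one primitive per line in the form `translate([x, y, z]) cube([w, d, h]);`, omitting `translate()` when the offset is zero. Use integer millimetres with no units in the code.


translate([496, 180, 0]) cube([34, 388, 1696]);
translate([1050, 180, 0]) cube([34, 388, 1696]);
translate([530, 180, 0]) cube([520, 388, 26]);
translate([530, 180, 322]) cube([520, 388, 26]);
translate([530, 180, 644]) cube([520, 388, 26]);
translate([530, 180, 966]) cube([520, 388, 26]);
translate([530, 180, 1288]) cube([520, 388, 26]);
translate([530, 180, 1610]) cube([520, 388, 26]);


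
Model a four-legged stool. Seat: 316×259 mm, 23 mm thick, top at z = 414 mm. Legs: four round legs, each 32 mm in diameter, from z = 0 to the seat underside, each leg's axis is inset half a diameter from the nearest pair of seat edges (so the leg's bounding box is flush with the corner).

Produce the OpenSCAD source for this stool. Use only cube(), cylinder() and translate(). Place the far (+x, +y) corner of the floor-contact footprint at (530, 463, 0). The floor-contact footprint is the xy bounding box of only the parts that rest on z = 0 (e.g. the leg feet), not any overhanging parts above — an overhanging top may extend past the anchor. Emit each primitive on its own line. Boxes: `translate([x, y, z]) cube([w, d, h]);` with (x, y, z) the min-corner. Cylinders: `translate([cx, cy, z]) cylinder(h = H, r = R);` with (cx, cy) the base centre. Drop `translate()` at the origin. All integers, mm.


translate([214, 204, 391]) cube([316, 259, 23]);
translate([230, 220, 0]) cylinder(h = 391, r = 16);
translate([514, 220, 0]) cylinder(h = 391, r = 16);
translate([230, 447, 0]) cylinder(h = 391, r = 16);
translate([514, 447, 0]) cylinder(h = 391, r = 16);


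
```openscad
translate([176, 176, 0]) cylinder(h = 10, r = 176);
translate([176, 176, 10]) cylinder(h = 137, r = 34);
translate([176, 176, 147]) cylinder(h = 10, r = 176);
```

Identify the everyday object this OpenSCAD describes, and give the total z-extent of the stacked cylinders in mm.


A spool. The overall height is 157 mm.

Three coaxial cylinders, large–small–large — a spool. Two 10 mm flanges and a 137 mm core give 10 + 137 + 10 = 157 mm.


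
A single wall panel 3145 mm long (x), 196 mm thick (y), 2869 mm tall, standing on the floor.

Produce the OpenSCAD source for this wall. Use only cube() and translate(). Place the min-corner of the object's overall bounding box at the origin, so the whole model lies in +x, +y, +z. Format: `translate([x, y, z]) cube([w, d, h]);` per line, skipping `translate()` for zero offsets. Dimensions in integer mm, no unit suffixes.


cube([3145, 196, 2869]);


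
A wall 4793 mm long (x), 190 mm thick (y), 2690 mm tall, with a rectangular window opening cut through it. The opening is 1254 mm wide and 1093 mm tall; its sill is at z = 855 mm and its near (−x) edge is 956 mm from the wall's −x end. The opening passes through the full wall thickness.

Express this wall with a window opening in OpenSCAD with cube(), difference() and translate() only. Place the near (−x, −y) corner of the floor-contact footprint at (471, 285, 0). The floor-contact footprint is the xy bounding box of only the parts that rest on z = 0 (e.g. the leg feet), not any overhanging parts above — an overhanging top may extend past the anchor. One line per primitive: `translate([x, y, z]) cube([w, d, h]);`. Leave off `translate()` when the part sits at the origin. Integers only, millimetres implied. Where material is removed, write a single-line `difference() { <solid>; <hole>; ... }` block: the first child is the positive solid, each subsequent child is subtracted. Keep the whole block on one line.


difference() { translate([471, 285, 0]) cube([4793, 190, 2690]); translate([1427, 285, 855]) cube([1254, 190, 1093]); }


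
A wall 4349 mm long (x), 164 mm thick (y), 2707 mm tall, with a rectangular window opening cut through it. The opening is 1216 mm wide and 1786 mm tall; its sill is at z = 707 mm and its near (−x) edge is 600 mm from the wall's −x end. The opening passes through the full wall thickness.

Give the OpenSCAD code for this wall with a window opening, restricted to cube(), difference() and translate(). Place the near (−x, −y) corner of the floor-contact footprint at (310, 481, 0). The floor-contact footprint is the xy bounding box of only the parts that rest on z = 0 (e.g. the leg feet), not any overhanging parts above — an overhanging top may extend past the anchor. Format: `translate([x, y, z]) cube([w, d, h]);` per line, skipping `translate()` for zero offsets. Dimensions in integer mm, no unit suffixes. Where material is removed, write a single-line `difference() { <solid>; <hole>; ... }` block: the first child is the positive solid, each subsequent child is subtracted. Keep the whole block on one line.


difference() { translate([310, 481, 0]) cube([4349, 164, 2707]); translate([910, 481, 707]) cube([1216, 164, 1786]); }


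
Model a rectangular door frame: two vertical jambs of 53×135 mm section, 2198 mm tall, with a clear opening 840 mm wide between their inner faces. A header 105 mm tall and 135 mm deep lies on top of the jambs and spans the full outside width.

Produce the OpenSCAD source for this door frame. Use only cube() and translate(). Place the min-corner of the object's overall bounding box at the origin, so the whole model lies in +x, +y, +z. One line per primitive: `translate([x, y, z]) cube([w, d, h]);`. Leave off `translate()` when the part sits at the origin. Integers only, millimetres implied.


cube([53, 135, 2198]);
translate([893, 0, 0]) cube([53, 135, 2198]);
translate([0, 0, 2198]) cube([946, 135, 105]);


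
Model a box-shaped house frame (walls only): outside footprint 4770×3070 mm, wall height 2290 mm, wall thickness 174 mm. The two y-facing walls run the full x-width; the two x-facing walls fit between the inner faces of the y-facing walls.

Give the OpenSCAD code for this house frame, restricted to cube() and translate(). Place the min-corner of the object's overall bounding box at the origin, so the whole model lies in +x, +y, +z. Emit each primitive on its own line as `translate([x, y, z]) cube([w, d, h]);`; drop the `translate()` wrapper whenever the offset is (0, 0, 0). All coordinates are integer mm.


cube([4770, 174, 2290]);
translate([0, 2896, 0]) cube([4770, 174, 2290]);
translate([0, 174, 0]) cube([174, 2722, 2290]);
translate([4596, 174, 0]) cube([174, 2722, 2290]);


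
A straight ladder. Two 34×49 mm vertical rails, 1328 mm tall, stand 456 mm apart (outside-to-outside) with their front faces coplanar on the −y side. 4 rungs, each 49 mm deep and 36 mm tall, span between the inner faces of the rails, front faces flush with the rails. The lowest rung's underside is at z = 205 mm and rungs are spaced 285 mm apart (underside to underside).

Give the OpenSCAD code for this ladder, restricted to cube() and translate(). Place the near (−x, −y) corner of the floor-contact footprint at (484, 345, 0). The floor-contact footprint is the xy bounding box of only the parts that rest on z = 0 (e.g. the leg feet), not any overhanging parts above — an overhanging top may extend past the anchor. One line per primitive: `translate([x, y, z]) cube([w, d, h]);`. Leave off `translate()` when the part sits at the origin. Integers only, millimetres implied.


translate([484, 345, 0]) cube([34, 49, 1328]);
translate([906, 345, 0]) cube([34, 49, 1328]);
translate([518, 345, 205]) cube([388, 49, 36]);
translate([518, 345, 490]) cube([388, 49, 36]);
translate([518, 345, 775]) cube([388, 49, 36]);
translate([518, 345, 1060]) cube([388, 49, 36]);


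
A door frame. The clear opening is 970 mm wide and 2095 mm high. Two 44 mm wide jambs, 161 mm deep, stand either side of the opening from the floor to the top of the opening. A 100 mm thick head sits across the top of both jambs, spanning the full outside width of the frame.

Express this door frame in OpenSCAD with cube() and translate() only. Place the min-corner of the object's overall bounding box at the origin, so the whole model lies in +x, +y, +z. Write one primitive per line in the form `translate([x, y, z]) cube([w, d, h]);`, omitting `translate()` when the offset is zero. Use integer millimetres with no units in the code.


cube([44, 161, 2095]);
translate([1014, 0, 0]) cube([44, 161, 2095]);
translate([0, 0, 2095]) cube([1058, 161, 100]);


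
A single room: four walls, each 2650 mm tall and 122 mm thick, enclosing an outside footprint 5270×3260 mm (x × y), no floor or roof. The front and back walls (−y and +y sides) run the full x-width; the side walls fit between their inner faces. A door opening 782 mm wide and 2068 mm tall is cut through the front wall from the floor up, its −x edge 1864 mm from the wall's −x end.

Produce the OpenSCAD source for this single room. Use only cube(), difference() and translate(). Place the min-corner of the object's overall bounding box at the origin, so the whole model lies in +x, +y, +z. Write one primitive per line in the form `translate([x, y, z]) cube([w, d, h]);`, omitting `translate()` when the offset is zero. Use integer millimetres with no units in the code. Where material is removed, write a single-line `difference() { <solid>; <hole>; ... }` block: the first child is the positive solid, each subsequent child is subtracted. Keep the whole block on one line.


difference() { cube([5270, 122, 2650]); translate([1864, 0, 0]) cube([782, 122, 2068]); }
translate([0, 3138, 0]) cube([5270, 122, 2650]);
translate([0, 122, 0]) cube([122, 3016, 2650]);
translate([5148, 122, 0]) cube([122, 3016, 2650]);


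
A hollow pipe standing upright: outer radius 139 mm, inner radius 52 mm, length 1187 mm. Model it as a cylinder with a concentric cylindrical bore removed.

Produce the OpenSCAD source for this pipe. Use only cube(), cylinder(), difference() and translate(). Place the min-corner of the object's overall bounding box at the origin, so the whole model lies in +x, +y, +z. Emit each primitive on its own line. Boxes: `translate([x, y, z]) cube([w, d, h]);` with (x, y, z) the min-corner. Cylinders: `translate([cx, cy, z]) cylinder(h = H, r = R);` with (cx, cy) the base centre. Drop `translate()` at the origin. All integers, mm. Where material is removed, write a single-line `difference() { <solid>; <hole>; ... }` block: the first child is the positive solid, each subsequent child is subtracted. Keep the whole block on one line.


difference() { translate([139, 139, 0]) cylinder(h = 1187, r = 139); translate([139, 139, 0]) cylinder(h = 1187, r = 52); }


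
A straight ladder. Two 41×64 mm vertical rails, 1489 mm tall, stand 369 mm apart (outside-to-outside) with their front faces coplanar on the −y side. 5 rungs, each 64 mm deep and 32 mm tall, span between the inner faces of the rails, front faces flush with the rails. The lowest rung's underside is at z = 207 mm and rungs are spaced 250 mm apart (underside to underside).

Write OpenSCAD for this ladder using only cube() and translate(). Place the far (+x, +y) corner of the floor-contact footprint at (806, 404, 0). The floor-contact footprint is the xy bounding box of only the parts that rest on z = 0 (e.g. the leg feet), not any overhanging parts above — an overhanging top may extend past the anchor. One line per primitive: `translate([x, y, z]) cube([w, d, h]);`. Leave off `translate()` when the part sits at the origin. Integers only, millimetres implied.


translate([437, 340, 0]) cube([41, 64, 1489]);
translate([765, 340, 0]) cube([41, 64, 1489]);
translate([478, 340, 207]) cube([287, 64, 32]);
translate([478, 340, 457]) cube([287, 64, 32]);
translate([478, 340, 707]) cube([287, 64, 32]);
translate([478, 340, 957]) cube([287, 64, 32]);
translate([478, 340, 1207]) cube([287, 64, 32]);


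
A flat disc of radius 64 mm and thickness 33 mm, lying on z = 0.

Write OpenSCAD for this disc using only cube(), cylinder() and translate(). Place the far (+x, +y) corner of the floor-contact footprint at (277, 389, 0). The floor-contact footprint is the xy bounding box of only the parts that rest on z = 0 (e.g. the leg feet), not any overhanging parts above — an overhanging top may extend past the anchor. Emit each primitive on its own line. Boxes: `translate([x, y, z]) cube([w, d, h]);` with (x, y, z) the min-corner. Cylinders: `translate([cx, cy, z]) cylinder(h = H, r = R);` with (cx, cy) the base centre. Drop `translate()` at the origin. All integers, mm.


translate([213, 325, 0]) cylinder(h = 33, r = 64);


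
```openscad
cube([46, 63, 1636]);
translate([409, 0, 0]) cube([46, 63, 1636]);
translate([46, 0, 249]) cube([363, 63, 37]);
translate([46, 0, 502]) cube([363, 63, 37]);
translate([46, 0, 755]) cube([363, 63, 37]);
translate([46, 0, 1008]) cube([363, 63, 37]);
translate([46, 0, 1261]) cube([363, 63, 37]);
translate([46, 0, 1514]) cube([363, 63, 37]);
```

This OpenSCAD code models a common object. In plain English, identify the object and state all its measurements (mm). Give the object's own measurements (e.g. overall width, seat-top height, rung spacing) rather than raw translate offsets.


A straight ladder. Two 46×63 mm vertical rails, 1636 mm tall, stand 455 mm apart (outside-to-outside) with their front faces coplanar on the −y side. 6 rungs, each 63 mm deep and 37 mm tall, span between the inner faces of the rails, front faces flush with the rails. The lowest rung's underside is at z = 249 mm and rungs are spaced 253 mm apart (underside to underside).


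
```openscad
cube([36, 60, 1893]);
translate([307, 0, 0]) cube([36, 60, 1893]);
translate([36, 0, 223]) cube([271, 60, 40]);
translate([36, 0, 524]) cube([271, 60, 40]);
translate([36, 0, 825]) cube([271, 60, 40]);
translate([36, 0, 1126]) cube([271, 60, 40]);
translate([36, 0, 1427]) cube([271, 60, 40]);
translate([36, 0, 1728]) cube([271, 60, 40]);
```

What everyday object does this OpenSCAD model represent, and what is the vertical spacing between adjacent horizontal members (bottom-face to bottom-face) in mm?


A ladder. The rung spacing is 301 mm.

Two tall 36×60 posts with 6 short bars between them — a ladder. Adjacent rungs sit at z = 223 and z = 524, so the spacing is 524 − 223 = 301 mm.


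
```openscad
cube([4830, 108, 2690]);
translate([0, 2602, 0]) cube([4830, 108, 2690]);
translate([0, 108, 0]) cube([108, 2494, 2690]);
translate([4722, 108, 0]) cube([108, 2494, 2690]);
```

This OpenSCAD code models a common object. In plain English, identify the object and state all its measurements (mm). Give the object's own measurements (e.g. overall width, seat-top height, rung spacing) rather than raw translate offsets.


The wall frame of a small rectangular building: four walls, each 2690 mm tall and 108 mm thick, enclosing a footprint 4830 mm (x) by 2710 mm (y) outside-to-outside, with no floor or roof. The front and back walls (the −y and +y sides) span the full width; the two side walls fit between them.


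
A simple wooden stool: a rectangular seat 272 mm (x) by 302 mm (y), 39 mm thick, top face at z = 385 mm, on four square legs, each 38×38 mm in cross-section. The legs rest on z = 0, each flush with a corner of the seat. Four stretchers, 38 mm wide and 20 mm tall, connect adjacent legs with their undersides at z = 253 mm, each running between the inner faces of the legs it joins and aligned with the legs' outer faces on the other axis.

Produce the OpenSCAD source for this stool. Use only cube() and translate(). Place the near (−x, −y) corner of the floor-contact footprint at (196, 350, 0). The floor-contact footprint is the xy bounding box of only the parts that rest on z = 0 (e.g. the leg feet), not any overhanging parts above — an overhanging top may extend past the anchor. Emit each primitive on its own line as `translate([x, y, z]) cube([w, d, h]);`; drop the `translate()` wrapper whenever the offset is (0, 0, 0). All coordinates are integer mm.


translate([196, 350, 346]) cube([272, 302, 39]);
translate([196, 350, 0]) cube([38, 38, 346]);
translate([430, 350, 0]) cube([38, 38, 346]);
translate([196, 614, 0]) cube([38, 38, 346]);
translate([430, 614, 0]) cube([38, 38, 346]);
translate([234, 350, 253]) cube([196, 38, 20]);
translate([234, 614, 253]) cube([196, 38, 20]);
translate([196, 388, 253]) cube([38, 226, 20]);
translate([430, 388, 253]) cube([38, 226, 20]);


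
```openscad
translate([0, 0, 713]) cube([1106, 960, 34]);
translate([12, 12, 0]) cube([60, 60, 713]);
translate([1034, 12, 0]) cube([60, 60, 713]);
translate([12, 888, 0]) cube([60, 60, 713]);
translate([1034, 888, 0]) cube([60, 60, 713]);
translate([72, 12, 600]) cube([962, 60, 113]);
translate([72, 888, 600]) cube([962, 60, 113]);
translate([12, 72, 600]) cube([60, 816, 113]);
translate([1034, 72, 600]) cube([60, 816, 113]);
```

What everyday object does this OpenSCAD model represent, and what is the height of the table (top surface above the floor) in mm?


A table. The table height is 747 mm.

A 1106×960×34 slab sits at z = 713 on four 60 mm square posts — a table. The top surface is at 713 + 34 = 747 mm.


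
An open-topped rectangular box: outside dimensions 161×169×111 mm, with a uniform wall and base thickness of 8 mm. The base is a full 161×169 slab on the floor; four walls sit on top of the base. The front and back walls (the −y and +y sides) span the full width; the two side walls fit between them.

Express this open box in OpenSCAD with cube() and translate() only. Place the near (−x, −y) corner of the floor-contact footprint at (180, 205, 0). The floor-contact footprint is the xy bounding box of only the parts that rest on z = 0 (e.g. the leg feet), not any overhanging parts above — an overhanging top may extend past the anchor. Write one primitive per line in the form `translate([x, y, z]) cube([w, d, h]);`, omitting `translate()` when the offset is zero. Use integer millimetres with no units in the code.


translate([180, 205, 0]) cube([161, 169, 8]);
translate([180, 205, 8]) cube([161, 8, 103]);
translate([180, 366, 8]) cube([161, 8, 103]);
translate([180, 213, 8]) cube([8, 153, 103]);
translate([333, 213, 8]) cube([8, 153, 103]);


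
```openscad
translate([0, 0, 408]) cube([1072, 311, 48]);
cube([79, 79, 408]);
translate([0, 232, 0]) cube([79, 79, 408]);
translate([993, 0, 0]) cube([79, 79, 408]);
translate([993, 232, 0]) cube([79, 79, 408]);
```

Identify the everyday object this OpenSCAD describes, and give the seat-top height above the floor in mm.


A bench. The seat-top height is 456 mm.

A long slab on four corner posts — a bench. The slab sits at z = 408 with thickness 48, so the top is 408 + 48 = 456 mm.
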